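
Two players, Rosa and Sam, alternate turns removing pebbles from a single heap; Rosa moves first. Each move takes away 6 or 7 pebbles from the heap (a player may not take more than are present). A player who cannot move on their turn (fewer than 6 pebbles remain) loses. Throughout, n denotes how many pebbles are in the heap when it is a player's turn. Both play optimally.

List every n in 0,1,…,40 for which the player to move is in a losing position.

Use the standard recursion: the mover loses at a terminal position; elsewhere, the mover wins exactly when some move hands the opponent an L position.
n=0: no move → L
n=1: no move → L
n=2: no move → L
n=3: no move → L
n=4: no move → L
n=5: no move → L
n=6: can move to 0, which is L ⇒ W
n=7: can move to 1, which is L ⇒ W
n=8: can move to 2, which is L ⇒ W
n=9: can move to 3, which is L ⇒ W
n=10: can move to 4, which is L ⇒ W
n=11: can move to 5, which is L ⇒ W
n=12: can move to 5, which is L ⇒ W
n=13: moves to 7(W), 6(W); every one is W ⇒ L
n=14: moves to 8(W), 7(W); every one is W ⇒ L
n=15: moves to 9(W), 8(W); every one is W ⇒ L
n=16: moves to 10(W), 9(W); every one is W ⇒ L
n=17: moves to 11(W), 10(W); every one is W ⇒ L
n=18: moves to 12(W), 11(W); every one is W ⇒ L
n=19: can move to 13, which is L ⇒ W
n=20: can move to 14, which is L ⇒ W
n=21: can move to 15, which is L ⇒ W
n=22: can move to 16, which is L ⇒ W
n=23: can move to 17, which is L ⇒ W
n=24: can move to 18, which is L ⇒ W
n=25: can move to 18, which is L ⇒ W
n=26: moves to 20(W), 19(W); every one is W ⇒ L
n=27: moves to 21(W), 20(W); every one is W ⇒ L
n=28: moves to 22(W), 21(W); every one is W ⇒ L
n=29: moves to 23(W), 22(W); every one is W ⇒ L
n=30: moves to 24(W), 23(W); every one is W ⇒ L
n=31: moves to 25(W), 24(W); every one is W ⇒ L
n=32: can move to 26, which is L ⇒ W
n=33: can move to 27, which is L ⇒ W
n=34: can move to 28, which is L ⇒ W
n=35: can move to 29, which is L ⇒ W
n=36: can move to 30, which is L ⇒ W
n=37: can move to 31, which is L ⇒ W
n=38: can move to 31, which is L ⇒ W
n=39: moves to 33(W), 32(W); every one is W ⇒ L
n=40: moves to 34(W), 33(W); every one is W ⇒ L
The losing starting values of n are exactly the entries labelled L in this table (20 of them).

0, 1, 2, 3, 4, 5, 13, 14, 15, 16, 17, 18, 26, 27, 28, 29, 30, 31, 39, 40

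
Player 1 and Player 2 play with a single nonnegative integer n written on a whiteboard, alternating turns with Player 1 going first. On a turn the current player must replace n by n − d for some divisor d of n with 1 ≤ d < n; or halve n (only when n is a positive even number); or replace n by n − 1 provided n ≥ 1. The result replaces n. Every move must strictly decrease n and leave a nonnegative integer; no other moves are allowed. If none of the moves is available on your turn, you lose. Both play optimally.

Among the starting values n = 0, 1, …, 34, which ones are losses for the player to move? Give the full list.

Label each position W (a win for the player to move) or L (a loss). A position with no legal move is L; any other position is W exactly when some move reaches an L, and L when every move reaches a W.
n=0: no move → L
n=1: reaches L-position 0 → W
n=2: only reaches 1(W), which is W → L
n=3: reaches L-position 2 → W
n=4: reaches L-position 2 → W
n=5: only reaches 4(W), which is W → L
n=6: reaches L-position 5 → W
n=7: only reaches 6(W), which is W → L
n=8: reaches L-position 7 → W
n=9: only reaches 6(W), 8(W), all W → L
n=10: reaches L-position 5 → W
n=11: only reaches 10(W), which is W → L
n=12: reaches L-position 9 → W
n=13: only reaches 12(W), which is W → L
n=14: reaches L-position 7 → W
n=15: only reaches 10(W), 12(W), 14(W), all W → L
n=16: reaches L-position 15 → W
n=17: only reaches 16(W), which is W → L
n=18: reaches L-position 9 → W
n=19: only reaches 18(W), which is W → L
n=20: reaches L-position 15 → W
n=21: only reaches 14(W), 18(W), 20(W), all W → L
n=22: reaches L-position 11 → W
n=23: only reaches 22(W), which is W → L
n=24: reaches L-position 21 → W
n=25: only reaches 20(W), 24(W), all W → L
n=26: reaches L-position 13 → W
n=27: only reaches 18(W), 24(W), 26(W), all W → L
n=28: reaches L-position 21 → W
n=29: only reaches 28(W), which is W → L
n=30: reaches L-position 15 → W
n=31: only reaches 30(W), which is W → L
n=32: reaches L-position 31 → W
n=33: only reaches 22(W), 30(W), 32(W), all W → L
n=34: reaches L-position 17 → W
The losing starting values of n are exactly the entries labelled L in this table (17 of them).

0, 2, 5, 7, 9, 11, 13, 15, 17, 19, 21, 23, 25, 27, 29, 31, 33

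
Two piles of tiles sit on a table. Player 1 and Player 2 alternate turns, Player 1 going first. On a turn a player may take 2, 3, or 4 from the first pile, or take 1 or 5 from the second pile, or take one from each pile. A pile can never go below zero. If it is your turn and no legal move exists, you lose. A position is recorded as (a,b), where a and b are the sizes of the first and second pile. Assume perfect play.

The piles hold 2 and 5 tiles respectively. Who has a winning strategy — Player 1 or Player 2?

Player 1 wins.

Build the W/L table. Terminal = L. A non-terminal position is W if it has a move to some L; otherwise it is L.
No move ever increases a pile, so every position that can arise here has a ≤ 2 and b ≤ 5; it is enough to label the cells with 0 ≤ a ≤ 2 and 0 ≤ b ≤ 5.
Every move lowers a or b (never raises either), so fill the grid row by row in increasing a, and left to right within a row: each cell's successors are then already labelled.
      b=0  b=1  b=2  b=3  b=4  b=5
a=0:    L    W    L    W    L    W
a=1:    L    W    L    W    L    W
a=2:    W    W    W    W    W    W
Cells with no legal move (terminal, hence L): (0,0), (1,0).
The remaining L cells, each justified by listing all of its moves:
(0,2): the only move is to (0,1)(W), a W ⇒ L
(0,4): the only move is to (0,3)(W), a W ⇒ L
(1,2): moves to (1,1)(W), (0,1)(W); every one is W ⇒ L
(1,4): moves to (1,3)(W), (0,3)(W); every one is W ⇒ L
Every other cell has at least one move into one of the L cells above, so it is W.
The starting position (2,5) is W: Player 1 should move to (1,4), handing over an L position.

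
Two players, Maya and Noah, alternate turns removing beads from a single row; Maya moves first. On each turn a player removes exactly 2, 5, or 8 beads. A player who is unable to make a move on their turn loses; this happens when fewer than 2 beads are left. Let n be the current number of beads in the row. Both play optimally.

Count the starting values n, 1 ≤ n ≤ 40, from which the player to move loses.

16

Compute win/loss labels from the base case upward. A position with no move is L. Any other position is W if it can reach an L in one move, else L.
n=0: no move → L
n=1: no move → L
n=2: reaches L-position 0 → W
n=3: reaches L-position 1 → W
n=4: only reaches 2(W), which is W → L
n=5: reaches L-position 0 → W
n=6: reaches L-position 4 → W
n=7: only reaches 5(W), 2(W), all W → L
n=8: reaches L-position 0 → W
n=9: reaches L-position 7 → W
n=10: only reaches 8(W), 5(W), 2(W), all W → L
n=11: only reaches 9(W), 6(W), 3(W), all W → L
n=12: reaches L-position 10 → W
n=13: reaches L-position 11 → W
n=14: only reaches 12(W), 9(W), 6(W), all W → L
n=15: reaches L-position 10 → W
n=16: reaches L-position 14 → W
n=17: only reaches 15(W), 12(W), 9(W), all W → L
n=18: reaches L-position 10 → W
n=19: reaches L-position 17 → W
n=20: only reaches 18(W), 15(W), 12(W), all W → L
n=21: only reaches 19(W), 16(W), 13(W), all W → L
n=22: reaches L-position 20 → W
n=23: reaches L-position 21 → W
n=24: only reaches 22(W), 19(W), 16(W), all W → L
n=25: reaches L-position 20 → W
n=26: reaches L-position 24 → W
n=27: only reaches 25(W), 22(W), 19(W), all W → L
n=28: reaches L-position 20 → W
n=29: reaches L-position 27 → W
n=30: only reaches 28(W), 25(W), 22(W), all W → L
n=31: only reaches 29(W), 26(W), 23(W), all W → L
n=32: reaches L-position 30 → W
n=33: reaches L-position 31 → W
n=34: only reaches 32(W), 29(W), 26(W), all W → L
n=35: reaches L-position 30 → W
n=36: reaches L-position 34 → W
n=37: only reaches 35(W), 32(W), 29(W), all W → L
n=38: reaches L-position 30 → W
n=39: reaches L-position 37 → W
n=40: only reaches 38(W), 35(W), 32(W), all W → L
L entries with 1 ≤ n ≤ 40 (n=0 is outside the asked range and is not counted): n = 1, 4, 7, 10, 11, 14, 17, 20, 21, 24, 27, 30, 31, 34, 37, 40; that makes 16.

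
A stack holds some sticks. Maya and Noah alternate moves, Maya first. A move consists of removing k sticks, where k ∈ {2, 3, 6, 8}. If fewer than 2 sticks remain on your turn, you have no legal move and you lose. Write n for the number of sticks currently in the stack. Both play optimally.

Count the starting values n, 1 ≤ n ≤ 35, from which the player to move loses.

10

Work bottom-up. With no move the player to move loses. Otherwise the position is W if at least one move leads to an L position for the opponent, and L if every move leads to a W.
n=0: no move → L
n=1: no move → L
n=2: W (go to 0, an L position)
n=3: W (go to 1, an L position)
n=4: W (go to 1, an L position)
n=5: L (options 3(W), 2(W) are all W)
n=6: W (go to 0, an L position)
n=7: W (go to 5, an L position)
n=8: W (go to 5, an L position)
n=9: W (go to 1, an L position)
n=10: L (options 8(W), 7(W), 4(W), 2(W) are all W)
n=11: W (go to 5, an L position)
n=12: W (go to 10, an L position)
n=13: W (go to 10, an L position)
n=14: L (options 12(W), 11(W), 8(W), 6(W) are all W)
n=15: L (options 13(W), 12(W), 9(W), 7(W) are all W)
n=16: W (go to 14, an L position)
n=17: W (go to 15, an L position)
n=18: W (go to 15, an L position)
n=19: L (options 17(W), 16(W), 13(W), 11(W) are all W)
n=20: W (go to 14, an L position)
n=21: W (go to 19, an L position)
n=22: W (go to 19, an L position)
n=23: W (go to 15, an L position)
n=24: L (options 22(W), 21(W), 18(W), 16(W) are all W)
n=25: W (go to 19, an L position)
n=26: W (go to 24, an L position)
n=27: W (go to 24, an L position)
n=28: L (options 26(W), 25(W), 22(W), 20(W) are all W)
n=29: L (options 27(W), 26(W), 23(W), 21(W) are all W)
n=30: W (go to 28, an L position)
n=31: W (go to 29, an L position)
n=32: W (go to 29, an L position)
n=33: L (options 31(W), 30(W), 27(W), 25(W) are all W)
n=34: W (go to 28, an L position)
n=35: W (go to 33, an L position)
L entries with 1 ≤ n ≤ 35 (n=0 is outside the asked range and is not counted): n = 1, 5, 10, 14, 15, 19, 24, 28, 29, 33; that makes 10.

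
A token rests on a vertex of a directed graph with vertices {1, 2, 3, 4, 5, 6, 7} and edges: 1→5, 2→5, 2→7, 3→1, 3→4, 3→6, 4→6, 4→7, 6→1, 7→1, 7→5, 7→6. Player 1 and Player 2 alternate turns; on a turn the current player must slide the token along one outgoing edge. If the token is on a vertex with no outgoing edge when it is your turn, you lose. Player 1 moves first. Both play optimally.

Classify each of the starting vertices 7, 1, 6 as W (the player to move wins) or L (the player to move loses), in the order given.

Classify positions by backward induction: terminal positions (no move available) are L. From any other position, the mover wins iff some move reaches an L.
Every edge goes from a vertex to one that appears earlier in the order 5, 1, 6, 7, 4, 3, 2, so processing vertices in that order labels each vertex after all of its successors.
5: no outgoing edge → L
1: reaches L-position 5 → W
6: only reaches 1(W), which is W → L
7: reaches L-position 6 → W
4: reaches L-position 6 → W
3: reaches L-position 6 → W
2: reaches L-position 5 → W

7: W, 1: W, 6: L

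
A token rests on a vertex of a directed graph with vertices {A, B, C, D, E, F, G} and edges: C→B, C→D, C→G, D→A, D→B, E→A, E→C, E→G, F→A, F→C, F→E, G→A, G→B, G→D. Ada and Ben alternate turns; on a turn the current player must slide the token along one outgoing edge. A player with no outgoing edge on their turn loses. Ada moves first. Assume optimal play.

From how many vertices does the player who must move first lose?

2

Build the W/L table. Terminal = L. A non-terminal position is W if it has a move to some L; otherwise it is L.
Every edge goes from a vertex to one that appears earlier in the order A, B, D, G, C, E, F, so processing vertices in that order labels each vertex after all of its successors.
A: no outgoing edge → L
B: no outgoing edge → L
D: W (go to B, an L position)
G: W (go to B, an L position)
C: W (go to B, an L position)
E: W (go to A, an L position)
F: W (go to A, an L position)
The L vertices are A, B; that is 2 in all.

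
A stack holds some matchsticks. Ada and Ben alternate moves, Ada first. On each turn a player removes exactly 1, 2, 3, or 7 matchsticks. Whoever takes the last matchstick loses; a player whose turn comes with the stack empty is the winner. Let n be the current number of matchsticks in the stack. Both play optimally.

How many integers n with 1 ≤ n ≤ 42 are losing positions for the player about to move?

11

Classify positions by backward induction: terminal positions (no move available) are W. From any other position, the mover wins iff some move reaches an L.
n=0: no move; the opponent has just taken the last matchstick and therefore loses → W
n=1: L (sole option 0(W) is W)
n=2: W (go to 1, an L position)
n=3: W (go to 1, an L position)
n=4: W (go to 1, an L position)
n=5: L (options 4(W), 3(W), 2(W) are all W)
n=6: W (go to 5, an L position)
n=7: W (go to 5, an L position)
n=8: W (go to 5, an L position)
n=9: L (options 8(W), 7(W), 6(W), 2(W) are all W)
n=10: W (go to 9, an L position)
n=11: W (go to 9, an L position)
n=12: W (go to 9, an L position)
n=13: L (options 12(W), 11(W), 10(W), 6(W) are all W)
n=14: W (go to 13, an L position)
n=15: W (go to 13, an L position)
n=16: W (go to 13, an L position)
n=17: L (options 16(W), 15(W), 14(W), 10(W) are all W)
n=18: W (go to 17, an L position)
n=19: W (go to 17, an L position)
n=20: W (go to 17, an L position)
n=21: L (options 20(W), 19(W), 18(W), 14(W) are all W)
n=22: W (go to 21, an L position)
n=23: W (go to 21, an L position)
n=24: W (go to 21, an L position)
n=25: L (options 24(W), 23(W), 22(W), 18(W) are all W)
n=26: W (go to 25, an L position)
n=27: W (go to 25, an L position)
n=28: W (go to 25, an L position)
n=29: L (options 28(W), 27(W), 26(W), 22(W) are all W)
n=30: W (go to 29, an L position)
n=31: W (go to 29, an L position)
n=32: W (go to 29, an L position)
n=33: L (options 32(W), 31(W), 30(W), 26(W) are all W)
n=34: W (go to 33, an L position)
n=35: W (go to 33, an L position)
n=36: W (go to 33, an L position)
n=37: L (options 36(W), 35(W), 34(W), 30(W) are all W)
n=38: W (go to 37, an L position)
n=39: W (go to 37, an L position)
n=40: W (go to 37, an L position)
n=41: L (options 40(W), 39(W), 38(W), 34(W) are all W)
n=42: W (go to 41, an L position)
L entries with 1 ≤ n ≤ 42 (the range starts at n=1): n = 1, 5, 9, 13, 17, 21, 25, 29, 33, 37, 41; that makes 11.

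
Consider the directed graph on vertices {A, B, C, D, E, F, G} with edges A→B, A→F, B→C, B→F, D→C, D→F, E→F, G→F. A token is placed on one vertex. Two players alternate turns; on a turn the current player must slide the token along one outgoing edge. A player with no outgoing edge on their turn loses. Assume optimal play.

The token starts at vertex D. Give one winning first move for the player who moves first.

Move to C.

Work bottom-up. With no move the player to move loses. Otherwise the position is W if at least one move leads to an L position for the opponent, and L if every move leads to a W.
Every edge goes from a vertex to one that appears earlier in the order F, C, D, G, B, E, A, so processing vertices in that order labels each vertex after all of its successors.
F: no outgoing edge → L
C: no outgoing edge → L
D: →C(L), so W
G: →F(L), so W
B: →C(L), so W
E: →F(L), so W
A: →F(L), so W
From D, the L positions reachable in one move are: C, F. Any move reaching one of these is winning.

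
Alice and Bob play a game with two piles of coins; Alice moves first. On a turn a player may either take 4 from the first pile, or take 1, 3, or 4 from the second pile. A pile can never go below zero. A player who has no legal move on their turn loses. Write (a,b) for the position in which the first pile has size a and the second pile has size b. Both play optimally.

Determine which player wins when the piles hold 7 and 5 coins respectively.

Alice wins.

Compute win/loss labels from the base case upward. A position with no move is L. Any other position is W if it can reach an L in one move, else L.
No move ever increases a pile, so every position that can arise here has a ≤ 7 and b ≤ 5; it is enough to label the cells with 0 ≤ a ≤ 7 and 0 ≤ b ≤ 5.
Every move lowers a or b (never raises either), so fill the grid row by row in increasing a, and left to right within a row: each cell's successors are then already labelled.
      b=0  b=1  b=2  b=3  b=4  b=5
a=0:    L    W    L    W    W    W
a=1:    L    W    L    W    W    W
a=2:    L    W    L    W    W    W
a=3:    L    W    L    W    W    W
a=4:    W    L    W    L    W    W
a=5:    W    L    W    L    W    W
a=6:    W    L    W    L    W    W
a=7:    W    L    W    L    W    W
Cells with no legal move (terminal, hence L): (0,0), (1,0), (2,0), (3,0).
The remaining L cells, each justified by listing all of its moves:
(0,2): L (sole option (0,1)(W) is W)
(1,2): L (sole option (1,1)(W) is W)
(2,2): L (sole option (2,1)(W) is W)
(3,2): L (sole option (3,1)(W) is W)
(4,1): L (options (0,1)(W), (4,0)(W) are all W)
(4,3): L (options (0,3)(W), (4,2)(W), (4,0)(W) are all W)
(5,1): L (options (1,1)(W), (5,0)(W) are all W)
(5,3): L (options (1,3)(W), (5,2)(W), (5,0)(W) are all W)
(6,1): L (options (2,1)(W), (6,0)(W) are all W)
(6,3): L (options (2,3)(W), (6,2)(W), (6,0)(W) are all W)
(7,1): L (options (3,1)(W), (7,0)(W) are all W)
(7,3): L (options (3,3)(W), (7,2)(W), (7,0)(W) are all W)
Every other cell has at least one move into one of the L cells above, so it is W.
From (7,5) Alice can move to (7,1), reaching an L position.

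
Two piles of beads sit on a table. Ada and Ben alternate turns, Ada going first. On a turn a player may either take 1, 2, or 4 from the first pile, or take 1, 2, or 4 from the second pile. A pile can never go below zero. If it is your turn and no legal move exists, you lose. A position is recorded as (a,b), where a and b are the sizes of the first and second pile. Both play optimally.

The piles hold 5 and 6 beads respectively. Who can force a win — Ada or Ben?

Use the standard recursion: the mover loses at a terminal position; elsewhere, the mover wins exactly when some move hands the opponent an L position.
No move ever increases a pile, so every position that can arise here has a ≤ 5 and b ≤ 6; it is enough to label the cells with 0 ≤ a ≤ 5 and 0 ≤ b ≤ 6.
Every move lowers a or b (never raises either), so fill the grid row by row in increasing a, and left to right within a row: each cell's successors are then already labelled.
      b=0  b=1  b=2  b=3  b=4  b=5  b=6
a=0:    L    W    W    L    W    W    L
a=1:    W    L    W    W    L    W    W
a=2:    W    W    L    W    W    L    W
a=3:    L    W    W    L    W    W    L
a=4:    W    L    W    W    L    W    W
a=5:    W    W    L    W    W    L    W
Cells with no legal move (terminal, hence L): (0,0).
The remaining L cells, each justified by listing all of its moves:
(0,3): moves to (0,2)(W), (0,1)(W); every one is W ⇒ L
(0,6): moves to (0,5)(W), (0,4)(W), (0,2)(W); every one is W ⇒ L
(1,1): moves to (0,1)(W), (1,0)(W); every one is W ⇒ L
(1,4): moves to (0,4)(W), (1,3)(W), (1,2)(W), (1,0)(W); every one is W ⇒ L
(2,2): moves to (1,2)(W), (0,2)(W), (2,1)(W), (2,0)(W); every one is W ⇒ L
(2,5): moves to (1,5)(W), (0,5)(W), (2,4)(W), (2,3)(W), (2,1)(W); every one is W ⇒ L
(3,0): moves to (2,0)(W), (1,0)(W); every one is W ⇒ L
(3,3): moves to (2,3)(W), (1,3)(W), (3,2)(W), (3,1)(W); every one is W ⇒ L
(3,6): moves to (2,6)(W), (1,6)(W), (3,5)(W), (3,4)(W), (3,2)(W); every one is W ⇒ L
(4,1): moves to (3,1)(W), (2,1)(W), (0,1)(W), (4,0)(W); every one is W ⇒ L
(4,4): moves to (3,4)(W), (2,4)(W), (0,4)(W), (4,3)(W), (4,2)(W), (4,0)(W); every one is W ⇒ L
(5,2): moves to (4,2)(W), (3,2)(W), (1,2)(W), (5,1)(W), (5,0)(W); every one is W ⇒ L
(5,5): moves to (4,5)(W), (3,5)(W), (1,5)(W), (5,4)(W), (5,3)(W), (5,1)(W); every one is W ⇒ L
Every other cell has at least one move into one of the L cells above, so it is W.
The starting position (5,6) is W: Ada should move to (3,6), handing over an L position.

Ada wins.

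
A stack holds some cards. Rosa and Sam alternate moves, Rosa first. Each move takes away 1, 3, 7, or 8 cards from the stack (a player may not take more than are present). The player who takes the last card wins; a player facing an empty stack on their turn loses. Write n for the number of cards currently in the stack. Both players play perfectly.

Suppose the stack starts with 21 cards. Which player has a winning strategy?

Build the W/L table. Terminal = L. A non-terminal position is W if it has a move to some L; otherwise it is L.
n=0: no move → L
n=1: →0(L), so W
n=2: →1(W) only, which is W, so L
n=3: →2(L), so W
n=4: →3(W), 1(W) — all W, so L
n=5: →4(L), so W
n=6: →5(W), 3(W) — all W, so L
n=7: →6(L), so W
n=8: →0(L), so W
n=9: →6(L), so W
n=10: →2(L), so W
n=11: →4(L), so W
n=12: →4(L), so W
n=13: →6(L), so W
n=14: →6(L), so W
n=15: →14(W), 12(W), 8(W), 7(W) — all W, so L
n=16: →15(L), so W
n=17: →16(W), 14(W), 10(W), 9(W) — all W, so L
n=18: →17(L), so W
n=19: →18(W), 16(W), 12(W), 11(W) — all W, so L
n=20: →19(L), so W
n=21: →20(W), 18(W), 14(W), 13(W) — all W, so L
Every move from 21 reaches a W position, so the mover loses.

Sam wins.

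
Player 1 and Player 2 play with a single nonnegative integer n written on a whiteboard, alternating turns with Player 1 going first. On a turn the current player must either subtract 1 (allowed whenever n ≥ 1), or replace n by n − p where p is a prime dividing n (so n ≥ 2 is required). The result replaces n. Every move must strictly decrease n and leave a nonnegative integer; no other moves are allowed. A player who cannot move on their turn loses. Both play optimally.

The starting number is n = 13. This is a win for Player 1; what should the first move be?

Move to 0.

Classify positions by backward induction: terminal positions (no move available) are L. From any other position, the mover wins iff some move reaches an L.
n=0: no move → L
n=1: →0(L), so W
n=2: →0(L), so W
n=3: →0(L), so W
n=4: →2(W), 3(W) — all W, so L
n=5: →0(L), so W
n=6: →4(L), so W
n=7: →0(L), so W
n=8: →6(W), 7(W) — all W, so L
n=9: →8(L), so W
n=10: →8(L), so W
n=11: →0(L), so W
n=12: →9(W), 10(W), 11(W) — all W, so L
n=13: →0(L), so W
From 13, the L positions reachable in one move are: 0, 12. Any move reaching one of these is winning.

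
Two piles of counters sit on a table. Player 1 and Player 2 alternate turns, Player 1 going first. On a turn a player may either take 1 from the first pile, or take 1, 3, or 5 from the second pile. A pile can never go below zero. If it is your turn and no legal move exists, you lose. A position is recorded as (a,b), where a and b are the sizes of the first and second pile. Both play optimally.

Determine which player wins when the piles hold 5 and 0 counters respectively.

Player 1 wins.

Classify positions by backward induction: terminal positions (no move available) are L. From any other position, the mover wins iff some move reaches an L.
No move ever increases a pile, so every position that can arise here has a ≤ 5 and b ≤ 0; it is enough to label the cells with 0 ≤ a ≤ 5 and 0 ≤ b ≤ 0.
Every move lowers a or b (never raises either), so fill the grid row by row in increasing a, and left to right within a row: each cell's successors are then already labelled.
      b=0
a=0:    L
a=1:    W
a=2:    L
a=3:    W
a=4:    L
a=5:    W
Cells with no legal move (terminal, hence L): (0,0).
The remaining L cells, each justified by listing all of its moves:
(2,0): the only move is to (1,0)(W), a W ⇒ L
(4,0): the only move is to (3,0)(W), a W ⇒ L
Every other cell has at least one move into one of the L cells above, so it is W.
From (5,0) Player 1 can move to (4,0), reaching an L position.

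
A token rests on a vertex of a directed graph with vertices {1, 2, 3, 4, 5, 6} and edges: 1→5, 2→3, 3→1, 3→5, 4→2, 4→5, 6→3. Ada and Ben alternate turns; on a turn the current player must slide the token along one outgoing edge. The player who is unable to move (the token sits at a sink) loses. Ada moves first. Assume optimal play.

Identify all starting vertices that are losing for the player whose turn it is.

2, 5, 6

Compute win/loss labels from the base case upward. A position with no move is L. Any other position is W if it can reach an L in one move, else L.
Every edge goes from a vertex to one that appears earlier in the order 5, 1, 3, 6, 2, 4, so processing vertices in that order labels each vertex after all of its successors.
5: no outgoing edge → L
1: can move to 5, which is L ⇒ W
3: can move to 5, which is L ⇒ W
6: the only move is to 3(W), a W ⇒ L
2: the only move is to 3(W), a W ⇒ L
4: can move to 2, which is L ⇒ W
Reading off the rows marked L gives the requested list; there are 3 such vertices.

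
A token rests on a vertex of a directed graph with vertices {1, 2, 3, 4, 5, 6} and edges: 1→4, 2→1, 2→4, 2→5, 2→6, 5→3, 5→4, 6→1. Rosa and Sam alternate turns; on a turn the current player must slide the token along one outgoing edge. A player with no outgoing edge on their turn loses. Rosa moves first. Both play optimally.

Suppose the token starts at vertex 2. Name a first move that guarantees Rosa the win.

Move to 6.

Work bottom-up. With no move the player to move loses. Otherwise the position is W if at least one move leads to an L position for the opponent, and L if every move leads to a W.
Every edge goes from a vertex to one that appears earlier in the order 3, 4, 5, 1, 6, 2, so processing vertices in that order labels each vertex after all of its successors.
3: no outgoing edge → L
4: no outgoing edge → L
5: W (go to 4, an L position)
1: W (go to 4, an L position)
6: L (sole option 1(W) is W)
2: W (go to 6, an L position)
From 2, the L positions reachable in one move are: 6, 4. Any move reaching one of these is winning.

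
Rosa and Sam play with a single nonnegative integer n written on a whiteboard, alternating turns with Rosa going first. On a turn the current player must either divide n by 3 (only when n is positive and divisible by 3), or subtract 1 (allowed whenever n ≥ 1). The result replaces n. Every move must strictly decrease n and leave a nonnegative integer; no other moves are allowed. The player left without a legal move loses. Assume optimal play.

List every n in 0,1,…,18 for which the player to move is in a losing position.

0, 2, 4, 7, 9, 11, 13, 15, 17

Build the W/L table. Terminal = L. A non-terminal position is W if it has a move to some L; otherwise it is L.
n=0: no move → L
n=1: W (go to 0, an L position)
n=2: L (sole option 1(W) is W)
n=3: W (go to 2, an L position)
n=4: L (sole option 3(W) is W)
n=5: W (go to 4, an L position)
n=6: W (go to 2, an L position)
n=7: L (sole option 6(W) is W)
n=8: W (go to 7, an L position)
n=9: L (options 3(W), 8(W) are all W)
n=10: W (go to 9, an L position)
n=11: L (sole option 10(W) is W)
n=12: W (go to 4, an L position)
n=13: L (sole option 12(W) is W)
n=14: W (go to 13, an L position)
n=15: L (options 5(W), 14(W) are all W)
n=16: W (go to 15, an L position)
n=17: L (sole option 16(W) is W)
n=18: W (go to 17, an L position)
The losing starting values of n are exactly the entries labelled L in this table (9 of them).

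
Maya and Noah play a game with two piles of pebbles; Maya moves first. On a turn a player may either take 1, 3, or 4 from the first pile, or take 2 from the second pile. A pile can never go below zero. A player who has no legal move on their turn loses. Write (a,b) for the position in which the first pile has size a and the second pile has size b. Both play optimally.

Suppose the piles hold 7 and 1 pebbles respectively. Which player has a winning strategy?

Work bottom-up. With no move the player to move loses. Otherwise the position is W if at least one move leads to an L position for the opponent, and L if every move leads to a W.
No move ever increases a pile, so every position that can arise here has a ≤ 7 and b ≤ 1; it is enough to label the cells with 0 ≤ a ≤ 7 and 0 ≤ b ≤ 1.
Every move lowers a or b (never raises either), so fill the grid row by row in increasing a, and left to right within a row: each cell's successors are then already labelled.
      b=0  b=1
a=0:    L    L
a=1:    W    W
a=2:    L    L
a=3:    W    W
a=4:    W    W
a=5:    W    W
a=6:    W    W
a=7:    L    L
Cells with no legal move (terminal, hence L): (0,0), (0,1).
The remaining L cells, each justified by listing all of its moves:
(2,0): only reaches (1,0)(W), which is W → L
(2,1): only reaches (1,1)(W), which is W → L
(7,0): only reaches (6,0)(W), (4,0)(W), (3,0)(W), all W → L
(7,1): only reaches (6,1)(W), (4,1)(W), (3,1)(W), all W → L
Every other cell has at least one move into one of the L cells above, so it is W.
Every move from (7,1) reaches a W position, so the mover loses.

Noah wins.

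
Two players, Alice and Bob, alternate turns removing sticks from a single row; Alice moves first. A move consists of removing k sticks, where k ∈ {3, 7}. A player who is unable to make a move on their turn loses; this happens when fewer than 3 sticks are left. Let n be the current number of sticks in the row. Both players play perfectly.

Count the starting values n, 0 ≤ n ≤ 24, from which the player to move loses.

11

Build the W/L table. Terminal = L. A non-terminal position is W if it has a move to some L; otherwise it is L.
n=0: no move → L
n=1: no move → L
n=2: no move → L
n=3: can move to 0, which is L ⇒ W
n=4: can move to 1, which is L ⇒ W
n=5: can move to 2, which is L ⇒ W
n=6: the only move is to 3(W), a W ⇒ L
n=7: can move to 0, which is L ⇒ W
n=8: can move to 1, which is L ⇒ W
n=9: can move to 6, which is L ⇒ W
n=10: moves to 7(W), 3(W); every one is W ⇒ L
n=11: moves to 8(W), 4(W); every one is W ⇒ L
n=12: moves to 9(W), 5(W); every one is W ⇒ L
n=13: can move to 10, which is L ⇒ W
n=14: can move to 11, which is L ⇒ W
n=15: can move to 12, which is L ⇒ W
n=16: moves to 13(W), 9(W); every one is W ⇒ L
n=17: can move to 10, which is L ⇒ W
n=18: can move to 11, which is L ⇒ W
n=19: can move to 16, which is L ⇒ W
n=20: moves to 17(W), 13(W); every one is W ⇒ L
n=21: moves to 18(W), 14(W); every one is W ⇒ L
n=22: moves to 19(W), 15(W); every one is W ⇒ L
n=23: can move to 20, which is L ⇒ W
n=24: can move to 21, which is L ⇒ W
L entries with 0 ≤ n ≤ 24: n = 0, 1, 2, 6, 10, 11, 12, 16, 20, 21, 22; that makes 11.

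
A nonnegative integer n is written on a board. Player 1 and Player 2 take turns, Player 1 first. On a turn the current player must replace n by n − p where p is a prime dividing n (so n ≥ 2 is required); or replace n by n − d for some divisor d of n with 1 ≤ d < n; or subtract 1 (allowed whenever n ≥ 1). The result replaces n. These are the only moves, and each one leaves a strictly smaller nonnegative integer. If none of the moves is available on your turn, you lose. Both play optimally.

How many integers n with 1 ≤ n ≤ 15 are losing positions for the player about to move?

Compute win/loss labels from the base case upward. A position with no move is L. Any other position is W if it can reach an L in one move, else L.
n=0: no move → L
n=1: W (go to 0, an L position)
n=2: W (go to 0, an L position)
n=3: W (go to 0, an L position)
n=4: L (options 2(W), 3(W) are all W)
n=5: W (go to 0, an L position)
n=6: W (go to 4, an L position)
n=7: W (go to 0, an L position)
n=8: W (go to 4, an L position)
n=9: L (options 6(W), 8(W) are all W)
n=10: W (go to 9, an L position)
n=11: W (go to 0, an L position)
n=12: W (go to 9, an L position)
n=13: W (go to 0, an L position)
n=14: L (options 7(W), 12(W), 13(W) are all W)
n=15: W (go to 14, an L position)
L entries with 1 ≤ n ≤ 15 (n=0 is outside the asked range and is not counted): n = 4, 9, 14; that makes 3.

3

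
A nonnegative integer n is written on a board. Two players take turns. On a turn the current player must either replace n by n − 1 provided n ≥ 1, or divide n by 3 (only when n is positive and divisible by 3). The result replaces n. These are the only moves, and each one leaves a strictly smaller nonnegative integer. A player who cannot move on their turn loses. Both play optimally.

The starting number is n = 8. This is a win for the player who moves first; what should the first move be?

Compute win/loss labels from the base case upward. A position with no move is L. Any other position is W if it can reach an L in one move, else L.
n=0: no move → L
n=1: can move to 0, which is L ⇒ W
n=2: the only move is to 1(W), a W ⇒ L
n=3: can move to 2, which is L ⇒ W
n=4: the only move is to 3(W), a W ⇒ L
n=5: can move to 4, which is L ⇒ W
n=6: can move to 2, which is L ⇒ W
n=7: the only move is to 6(W), a W ⇒ L
n=8: can move to 7, which is L ⇒ W
From 8, the L positions reachable in one move are: 7.

Move to 7.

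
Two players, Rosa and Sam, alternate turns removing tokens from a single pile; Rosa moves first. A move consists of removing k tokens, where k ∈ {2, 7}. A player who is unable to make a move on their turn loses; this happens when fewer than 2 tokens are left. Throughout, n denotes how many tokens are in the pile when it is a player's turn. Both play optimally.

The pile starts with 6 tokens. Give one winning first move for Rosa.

Remove 2, leaving 4.

Label each position W (a win for the player to move) or L (a loss). A position with no legal move is L; any other position is W exactly when some move reaches an L, and L when every move reaches a W.
n=0: no move → L
n=1: no move → L
n=2: can move to 0, which is L ⇒ W
n=3: can move to 1, which is L ⇒ W
n=4: the only move is to 2(W), a W ⇒ L
n=5: the only move is to 3(W), a W ⇒ L
n=6: can move to 4, which is L ⇒ W
From 6, the L positions reachable in one move are: 4.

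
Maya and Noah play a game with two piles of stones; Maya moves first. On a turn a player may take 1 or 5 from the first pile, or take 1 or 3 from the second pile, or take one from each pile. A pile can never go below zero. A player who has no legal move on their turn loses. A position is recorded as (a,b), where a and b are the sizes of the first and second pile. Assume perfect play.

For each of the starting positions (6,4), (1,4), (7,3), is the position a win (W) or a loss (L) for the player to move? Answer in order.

Label each position W (a win for the player to move) or L (a loss). A position with no legal move is L; any other position is W exactly when some move reaches an L, and L when every move reaches a W.
No move ever increases a pile, so every position that can arise here has a ≤ 7 and b ≤ 4; it is enough to label the cells with 0 ≤ a ≤ 7 and 0 ≤ b ≤ 4.
Every move lowers a or b (never raises either), so fill the grid row by row in increasing a, and left to right within a row: each cell's successors are then already labelled.
      b=0  b=1  b=2  b=3  b=4
a=0:    L    W    L    W    L
a=1:    W    W    W    W    W
a=2:    L    W    L    W    L
a=3:    W    W    W    W    W
a=4:    L    W    L    W    L
a=5:    W    W    W    W    W
a=6:    L    W    L    W    L
a=7:    W    W    W    W    W
Cells with no legal move (terminal, hence L): (0,0).
The remaining L cells, each justified by listing all of its moves:
(0,2): only reaches (0,1)(W), which is W → L
(0,4): only reaches (0,3)(W), (0,1)(W), all W → L
(2,0): only reaches (1,0)(W), which is W → L
(2,2): only reaches (1,2)(W), (2,1)(W), (1,1)(W), all W → L
(2,4): only reaches (1,4)(W), (2,3)(W), (2,1)(W), (1,3)(W), all W → L
(4,0): only reaches (3,0)(W), which is W → L
(4,2): only reaches (3,2)(W), (4,1)(W), (3,1)(W), all W → L
(4,4): only reaches (3,4)(W), (4,3)(W), (4,1)(W), (3,3)(W), all W → L
(6,0): only reaches (5,0)(W), (1,0)(W), all W → L
(6,2): only reaches (5,2)(W), (1,2)(W), (6,1)(W), (5,1)(W), all W → L
(6,4): only reaches (5,4)(W), (1,4)(W), (6,3)(W), (6,1)(W), (5,3)(W), all W → L
Every other cell has at least one move into one of the L cells above, so it is W.
(6,4): one of the L cells justified above, so L
(1,4): the move to (0,4) reaches an L cell, so W
(7,3): the move to (6,2) reaches an L cell, so W

(6,4): L, (1,4): W, (7,3): W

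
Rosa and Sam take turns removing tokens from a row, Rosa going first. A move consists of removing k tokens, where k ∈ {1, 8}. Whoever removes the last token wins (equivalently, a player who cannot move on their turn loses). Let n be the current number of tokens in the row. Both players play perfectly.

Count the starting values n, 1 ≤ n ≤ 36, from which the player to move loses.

Use the standard recursion: the mover loses at a terminal position; elsewhere, the mover wins exactly when some move hands the opponent an L position.
n=0: no move → L
n=1: can move to 0, which is L ⇒ W
n=2: the only move is to 1(W), a W ⇒ L
n=3: can move to 2, which is L ⇒ W
n=4: the only move is to 3(W), a W ⇒ L
n=5: can move to 4, which is L ⇒ W
n=6: the only move is to 5(W), a W ⇒ L
n=7: can move to 6, which is L ⇒ W
n=8: can move to 0, which is L ⇒ W
n=9: moves to 8(W), 1(W); every one is W ⇒ L
n=10: can move to 9, which is L ⇒ W
n=11: moves to 10(W), 3(W); every one is W ⇒ L
n=12: can move to 11, which is L ⇒ W
n=13: moves to 12(W), 5(W); every one is W ⇒ L
n=14: can move to 13, which is L ⇒ W
n=15: moves to 14(W), 7(W); every one is W ⇒ L
n=16: can move to 15, which is L ⇒ W
n=17: can move to 9, which is L ⇒ W
n=18: moves to 17(W), 10(W); every one is W ⇒ L
n=19: can move to 18, which is L ⇒ W
n=20: moves to 19(W), 12(W); every one is W ⇒ L
n=21: can move to 20, which is L ⇒ W
n=22: moves to 21(W), 14(W); every one is W ⇒ L
n=23: can move to 22, which is L ⇒ W
n=24: moves to 23(W), 16(W); every one is W ⇒ L
n=25: can move to 24, which is L ⇒ W
n=26: can move to 18, which is L ⇒ W
n=27: moves to 26(W), 19(W); every one is W ⇒ L
n=28: can move to 27, which is L ⇒ W
n=29: moves to 28(W), 21(W); every one is W ⇒ L
n=30: can move to 29, which is L ⇒ W
n=31: moves to 30(W), 23(W); every one is W ⇒ L
n=32: can move to 31, which is L ⇒ W
n=33: moves to 32(W), 25(W); every one is W ⇒ L
n=34: can move to 33, which is L ⇒ W
n=35: can move to 27, which is L ⇒ W
n=36: moves to 35(W), 28(W); every one is W ⇒ L
L entries with 1 ≤ n ≤ 36 (n=0 is outside the asked range and is not counted): n = 2, 4, 6, 9, 11, 13, 15, 18, 20, 22, 24, 27, 29, 31, 33, 36; that makes 16.

16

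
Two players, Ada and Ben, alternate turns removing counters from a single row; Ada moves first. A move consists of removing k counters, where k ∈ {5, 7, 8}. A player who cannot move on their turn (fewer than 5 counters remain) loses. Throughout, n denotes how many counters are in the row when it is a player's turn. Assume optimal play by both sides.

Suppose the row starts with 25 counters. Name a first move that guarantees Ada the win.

Remove 8, leaving 17.

Work bottom-up. With no move the player to move loses. Otherwise the position is W if at least one move leads to an L position for the opponent, and L if every move leads to a W.
n=0: no move → L
n=1: no move → L
n=2: no move → L
n=3: no move → L
n=4: no move → L
n=5: W (go to 0, an L position)
n=6: W (go to 1, an L position)
n=7: W (go to 2, an L position)
n=8: W (go to 3, an L position)
n=9: W (go to 4, an L position)
n=10: W (go to 3, an L position)
n=11: W (go to 4, an L position)
n=12: W (go to 4, an L position)
n=13: L (options 8(W), 6(W), 5(W) are all W)
n=14: L (options 9(W), 7(W), 6(W) are all W)
n=15: L (options 10(W), 8(W), 7(W) are all W)
n=16: L (options 11(W), 9(W), 8(W) are all W)
n=17: L (options 12(W), 10(W), 9(W) are all W)
n=18: W (go to 13, an L position)
n=19: W (go to 14, an L position)
n=20: W (go to 15, an L position)
n=21: W (go to 16, an L position)
n=22: W (go to 17, an L position)
n=23: W (go to 16, an L position)
n=24: W (go to 17, an L position)
n=25: W (go to 17, an L position)
From 25, the L positions reachable in one move are: 17.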